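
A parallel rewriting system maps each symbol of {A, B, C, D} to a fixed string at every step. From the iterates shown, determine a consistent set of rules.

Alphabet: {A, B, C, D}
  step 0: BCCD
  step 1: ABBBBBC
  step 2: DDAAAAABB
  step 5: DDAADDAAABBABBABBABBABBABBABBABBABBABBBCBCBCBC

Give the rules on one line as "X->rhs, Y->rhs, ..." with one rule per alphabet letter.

A->DD, B->A, C->BB, D->BC

  step 1 ⇒ step 2: ABBBBBC ⇒ DD·A·A·A·A·A·BB
    A ↦ DD
    B ↦ A
    C ↦ BB
  step 0 ⇒ step 1: BCCD ⇒ A·BB·BB·BC
    D ↦ BC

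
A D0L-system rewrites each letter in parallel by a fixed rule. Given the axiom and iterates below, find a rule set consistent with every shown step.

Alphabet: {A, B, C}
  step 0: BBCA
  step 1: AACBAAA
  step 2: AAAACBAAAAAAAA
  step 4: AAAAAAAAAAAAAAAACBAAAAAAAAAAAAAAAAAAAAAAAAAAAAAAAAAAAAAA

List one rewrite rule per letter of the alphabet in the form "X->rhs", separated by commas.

  step 1 ⇒ step 2: AACBAAA ⇒ AA·AA·CBA·A·AA·AA·AA
    A ↦ AA
    B ↦ A
    C ↦ CBA

A->AA, B->A, C->CBA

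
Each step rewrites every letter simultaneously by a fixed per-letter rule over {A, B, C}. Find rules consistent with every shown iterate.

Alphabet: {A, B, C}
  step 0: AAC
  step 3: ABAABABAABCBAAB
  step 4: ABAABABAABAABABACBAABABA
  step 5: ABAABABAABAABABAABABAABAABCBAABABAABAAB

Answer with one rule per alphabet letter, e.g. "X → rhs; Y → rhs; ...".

A->AB, B->A, C->CB

  step 4 ⇒ step 5: ABAABABAABAABABACBAABABA ⇒ AB·A·AB·AB·A·AB·A·AB·AB·A·AB·AB·A·AB·A·AB·CB·A·AB·AB·A·AB·A·AB
    A ↦ AB
    B ↦ A
    C ↦ CB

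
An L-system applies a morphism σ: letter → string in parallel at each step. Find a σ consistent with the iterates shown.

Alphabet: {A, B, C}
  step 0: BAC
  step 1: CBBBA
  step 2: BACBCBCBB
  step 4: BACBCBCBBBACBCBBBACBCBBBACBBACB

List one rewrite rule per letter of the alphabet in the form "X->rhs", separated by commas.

A->B, B->CB, C->BA

  step 1 ⇒ step 2: CBBBA ⇒ BA·CB·CB·CB·B
    A ↦ B
    B ↦ CB
    C ↦ BA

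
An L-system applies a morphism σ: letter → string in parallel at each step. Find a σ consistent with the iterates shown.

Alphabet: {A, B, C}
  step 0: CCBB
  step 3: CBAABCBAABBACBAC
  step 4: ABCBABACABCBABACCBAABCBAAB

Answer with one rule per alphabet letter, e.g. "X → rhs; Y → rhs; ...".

A->BA, B->C, C->AB

  step 3 ⇒ step 4: CBAABCBAABBACBAC ⇒ AB·C·BA·BA·C·AB·C·BA·BA·C·C·BA·AB·C·BA·AB
    A ↦ BA
    B ↦ C
    C ↦ AB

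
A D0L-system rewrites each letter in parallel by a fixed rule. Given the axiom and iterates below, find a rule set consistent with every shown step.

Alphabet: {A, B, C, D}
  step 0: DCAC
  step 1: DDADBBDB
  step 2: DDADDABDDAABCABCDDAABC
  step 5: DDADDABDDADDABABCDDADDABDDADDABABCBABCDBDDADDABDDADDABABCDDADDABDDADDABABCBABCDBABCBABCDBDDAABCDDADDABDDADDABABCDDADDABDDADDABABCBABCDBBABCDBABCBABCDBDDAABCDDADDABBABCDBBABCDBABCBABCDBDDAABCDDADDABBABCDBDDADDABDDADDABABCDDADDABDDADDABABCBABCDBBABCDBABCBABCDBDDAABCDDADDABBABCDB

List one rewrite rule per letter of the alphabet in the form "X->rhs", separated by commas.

A->B, B->ABC, C->DB, D->DDA

  step 1 ⇒ step 2: DDADBBDB ⇒ DDA·DDA·B·DDA·ABC·ABC·DDA·ABC
    A ↦ B
    B ↦ ABC
    D ↦ DDA
  step 0 ⇒ step 1: DCAC ⇒ DDA·DB·B·DB
    C ↦ DB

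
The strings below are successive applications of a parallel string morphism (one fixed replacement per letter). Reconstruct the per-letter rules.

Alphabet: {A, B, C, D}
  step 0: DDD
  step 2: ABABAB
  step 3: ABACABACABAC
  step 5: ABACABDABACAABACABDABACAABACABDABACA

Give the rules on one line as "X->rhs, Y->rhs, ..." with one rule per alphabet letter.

  step 2 ⇒ step 3: ABABAB ⇒ AB·AC·AB·AC·AB·AC
    A ↦ AB
    B ↦ AC
    C ↦ D  (constrained at step 3)
    D ↦ A  (constrained at step 0)

A->AB, B->AC, C->D, D->A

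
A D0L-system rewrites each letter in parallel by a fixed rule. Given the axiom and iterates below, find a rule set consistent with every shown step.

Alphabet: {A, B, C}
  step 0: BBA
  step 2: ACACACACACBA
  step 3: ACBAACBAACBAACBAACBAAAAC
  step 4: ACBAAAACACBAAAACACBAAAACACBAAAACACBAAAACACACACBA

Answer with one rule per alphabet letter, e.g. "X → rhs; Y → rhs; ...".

A->AC, B->AA, C->BA

  step 3 ⇒ step 4: ACBAACBAACBAACBAACBAAAAC ⇒ AC·BA·AA·AC·AC·BA·AA·AC·AC·BA·AA·AC·AC·BA·AA·AC·AC·BA·AA·AC·AC·AC·AC·BA
    A ↦ AC
    B ↦ AA
    C ↦ BA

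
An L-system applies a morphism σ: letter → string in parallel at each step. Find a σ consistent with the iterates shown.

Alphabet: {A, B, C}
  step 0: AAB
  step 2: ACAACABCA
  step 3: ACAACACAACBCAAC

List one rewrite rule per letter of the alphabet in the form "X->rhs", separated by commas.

A->AC, B->BC, C->A

  step 2 ⇒ step 3: ACAACABCA ⇒ AC·A·AC·AC·A·AC·BC·A·AC
    A ↦ AC
    B ↦ BC
    C ↦ A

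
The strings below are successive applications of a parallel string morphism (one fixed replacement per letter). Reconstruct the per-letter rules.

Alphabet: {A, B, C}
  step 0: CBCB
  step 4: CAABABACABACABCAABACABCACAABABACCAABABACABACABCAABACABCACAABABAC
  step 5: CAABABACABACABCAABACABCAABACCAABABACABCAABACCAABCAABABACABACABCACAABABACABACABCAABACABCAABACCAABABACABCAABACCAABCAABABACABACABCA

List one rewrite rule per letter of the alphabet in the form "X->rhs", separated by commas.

A->AB, B->AC, C->CA

  step 4 ⇒ step 5: CAABABACABACABCAABACABCACAABABACCAABABACABACABCAABACABCACAABABAC ⇒ CA·AB·AB·AC·AB·AC·AB·CA·AB·AC·AB·CA·AB·AC·CA·AB·AB·AC·AB·CA·AB·AC·CA·AB·CA·AB·AB·AC·AB·AC·AB·CA·CA·AB·AB·AC·AB·AC·AB·CA·AB·AC·AB·CA·AB·AC·CA·AB·AB·AC·AB·CA·AB·AC·CA·AB·CA·AB·AB·AC·AB·AC·AB·CA
    A ↦ AB
    B ↦ AC
    C ↦ CA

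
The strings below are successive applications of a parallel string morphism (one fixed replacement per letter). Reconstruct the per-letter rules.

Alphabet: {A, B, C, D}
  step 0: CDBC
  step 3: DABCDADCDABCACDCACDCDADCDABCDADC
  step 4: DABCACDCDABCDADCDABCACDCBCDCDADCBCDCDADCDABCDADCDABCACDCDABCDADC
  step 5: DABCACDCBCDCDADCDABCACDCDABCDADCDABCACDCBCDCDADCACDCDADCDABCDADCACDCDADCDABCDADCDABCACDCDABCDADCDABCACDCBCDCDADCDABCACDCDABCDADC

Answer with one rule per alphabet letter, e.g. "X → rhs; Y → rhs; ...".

A->BC, B->AC, C->DC, D->DA

  step 4 ⇒ step 5: DABCACDCDABCDADCDABCACDCBCDCDADCBCDCDADCDABCDADCDABCACDCDABCDADC ⇒ DA·BC·AC·DC·BC·DC·DA·DC·DA·BC·AC·DC·DA·BC·DA·DC·DA·BC·AC·DC·BC·DC·DA·DC·AC·DC·DA·DC·DA·BC·DA·DC·AC·DC·DA·DC·DA·BC·DA·DC·DA·BC·AC·DC·DA·BC·DA·DC·DA·BC·AC·DC·BC·DC·DA·DC·DA·BC·AC·DC·DA·BC·DA·DC
    A ↦ BC
    B ↦ AC
    C ↦ DC
    D ↦ DA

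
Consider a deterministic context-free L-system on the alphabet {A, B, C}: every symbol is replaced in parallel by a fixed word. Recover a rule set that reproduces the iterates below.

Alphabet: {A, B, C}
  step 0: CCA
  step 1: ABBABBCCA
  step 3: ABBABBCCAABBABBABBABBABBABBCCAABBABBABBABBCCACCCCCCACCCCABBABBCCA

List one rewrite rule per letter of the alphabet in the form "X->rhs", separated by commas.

A->CCA, B->CC, C->ABB

  step 0 ⇒ step 1: CCA ⇒ ABB·ABB·CCA
    A ↦ CCA
    C ↦ ABB
    B ↦ CC  (constrained at step 1)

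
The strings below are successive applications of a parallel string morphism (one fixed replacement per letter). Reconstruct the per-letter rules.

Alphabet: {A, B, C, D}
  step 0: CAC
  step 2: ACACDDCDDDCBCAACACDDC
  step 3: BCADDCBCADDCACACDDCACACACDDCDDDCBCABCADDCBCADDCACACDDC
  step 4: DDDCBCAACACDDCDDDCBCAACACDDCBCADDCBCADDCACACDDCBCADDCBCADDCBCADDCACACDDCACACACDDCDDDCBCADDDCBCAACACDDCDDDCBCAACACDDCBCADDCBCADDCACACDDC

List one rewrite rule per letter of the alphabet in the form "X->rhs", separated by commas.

  step 3 ⇒ step 4: BCADDCBCADDCACACDDCACACACDDCDDDCBCABCADDCBCADDCACACDDC ⇒ D·DDC·BCA·AC·AC·DDC·D·DDC·BCA·AC·AC·DDC·BCA·DDC·BCA·DDC·AC·AC·DDC·BCA·DDC·BCA·DDC·BCA·DDC·AC·AC·DDC·AC·AC·AC·DDC·D·DDC·BCA·D·DDC·BCA·AC·AC·DDC·D·DDC·BCA·AC·AC·DDC·BCA·DDC·BCA·DDC·AC·AC·DDC
    A ↦ BCA
    B ↦ D
    C ↦ DDC
    D ↦ AC

A->BCA, B->D, C->DDC, D->AC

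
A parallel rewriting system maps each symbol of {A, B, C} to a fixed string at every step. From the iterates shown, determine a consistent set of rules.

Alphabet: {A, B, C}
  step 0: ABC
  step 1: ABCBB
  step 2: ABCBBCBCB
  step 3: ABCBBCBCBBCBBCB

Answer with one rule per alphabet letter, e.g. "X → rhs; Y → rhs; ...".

  step 2 ⇒ step 3: ABCBBCBCB ⇒ AB·CB·B·CB·CB·B·CB·B·CB
    A ↦ AB
    B ↦ CB
    C ↦ B

A->AB, B->CB, C->B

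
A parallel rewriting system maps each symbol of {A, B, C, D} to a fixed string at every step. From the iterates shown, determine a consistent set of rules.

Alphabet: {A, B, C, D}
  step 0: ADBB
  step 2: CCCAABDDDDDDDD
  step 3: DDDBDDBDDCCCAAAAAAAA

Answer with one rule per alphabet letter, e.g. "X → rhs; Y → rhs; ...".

  step 2 ⇒ step 3: CCCAABDDDDDDDD ⇒ D·D·D·BDD·BDD·CCC·A·A·A·A·A·A·A·A
    A ↦ BDD
    B ↦ CCC
    C ↦ D
    D ↦ A

A->BDD, B->CCC, C->D, D->A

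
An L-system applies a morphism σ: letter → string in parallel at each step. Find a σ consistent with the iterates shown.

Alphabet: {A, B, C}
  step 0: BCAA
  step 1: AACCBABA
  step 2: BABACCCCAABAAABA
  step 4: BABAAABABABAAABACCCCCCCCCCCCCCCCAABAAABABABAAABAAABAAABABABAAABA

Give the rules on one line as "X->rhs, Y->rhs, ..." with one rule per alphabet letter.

A->BA, B->AA, C->CC

  step 1 ⇒ step 2: AACCBABA ⇒ BA·BA·CC·CC·AA·BA·AA·BA
    A ↦ BA
    B ↦ AA
    C ↦ CC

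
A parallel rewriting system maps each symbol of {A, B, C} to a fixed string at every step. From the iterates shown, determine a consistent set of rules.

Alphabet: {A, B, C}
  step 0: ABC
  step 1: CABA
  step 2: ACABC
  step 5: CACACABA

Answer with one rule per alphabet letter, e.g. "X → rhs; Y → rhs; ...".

A->C, B->AB, C->A

  step 1 ⇒ step 2: CABA ⇒ A·C·AB·C
    A ↦ C
    B ↦ AB
    C ↦ A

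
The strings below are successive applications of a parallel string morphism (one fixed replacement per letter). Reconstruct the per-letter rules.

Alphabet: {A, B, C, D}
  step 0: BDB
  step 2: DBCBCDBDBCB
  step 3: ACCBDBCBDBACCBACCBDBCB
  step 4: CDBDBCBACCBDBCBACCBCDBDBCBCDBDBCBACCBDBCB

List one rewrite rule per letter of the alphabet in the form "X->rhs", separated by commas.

  step 3 ⇒ step 4: ACCBDBCBDBACCBACCBDBCB ⇒ C·DB·DB·CB·AC·CB·DB·CB·AC·CB·C·DB·DB·CB·C·DB·DB·CB·AC·CB·DB·CB
    A ↦ C
    B ↦ CB
    C ↦ DB
    D ↦ AC

A->C, B->CB, C->DB, D->AC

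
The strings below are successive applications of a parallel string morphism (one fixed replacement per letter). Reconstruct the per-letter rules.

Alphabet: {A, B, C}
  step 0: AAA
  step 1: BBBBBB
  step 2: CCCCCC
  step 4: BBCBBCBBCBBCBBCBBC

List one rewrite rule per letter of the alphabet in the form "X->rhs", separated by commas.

A->BB, B->C, C->AB

  step 1 ⇒ step 2: BBBBBB ⇒ C·C·C·C·C·C
    B ↦ C
  step 0 ⇒ step 1: AAA ⇒ BB·BB·BB
    A ↦ BB
    C ↦ AB  (constrained at step 2)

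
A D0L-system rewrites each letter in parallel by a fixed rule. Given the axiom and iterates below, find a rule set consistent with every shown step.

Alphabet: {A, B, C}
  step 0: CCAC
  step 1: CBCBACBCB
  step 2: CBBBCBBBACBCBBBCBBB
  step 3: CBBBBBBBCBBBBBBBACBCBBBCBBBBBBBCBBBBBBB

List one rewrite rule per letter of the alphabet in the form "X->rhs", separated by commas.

  step 2 ⇒ step 3: CBBBCBBBACBCBBBCBBB ⇒ CB·BB·BB·BB·CB·BB·BB·BB·ACB·CB·BB·CB·BB·BB·BB·CB·BB·BB·BB
    A ↦ ACB
    B ↦ BB
    C ↦ CB

A->ACB, B->BB, C->CB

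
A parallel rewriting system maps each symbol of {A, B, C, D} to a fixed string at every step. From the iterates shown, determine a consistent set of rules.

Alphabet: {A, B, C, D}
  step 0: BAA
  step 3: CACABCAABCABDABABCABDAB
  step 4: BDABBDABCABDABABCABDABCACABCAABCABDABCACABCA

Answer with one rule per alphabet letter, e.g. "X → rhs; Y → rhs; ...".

  step 3 ⇒ step 4: CACABCAABCABDABABCABDAB ⇒ BD·AB·BD·AB·CA·BD·AB·AB·CA·BD·AB·CA·C·AB·CA·AB·CA·BD·AB·CA·C·AB·CA
    A ↦ AB
    B ↦ CA
    C ↦ BD
    D ↦ C

A->AB, B->CA, C->BD, D->C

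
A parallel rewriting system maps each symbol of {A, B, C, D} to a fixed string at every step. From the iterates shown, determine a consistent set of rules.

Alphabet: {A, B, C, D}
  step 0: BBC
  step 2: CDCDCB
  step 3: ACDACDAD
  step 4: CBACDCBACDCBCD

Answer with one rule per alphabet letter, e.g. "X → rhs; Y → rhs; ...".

A->CB, B->D, C->A, D->CD

  step 3 ⇒ step 4: ACDACDAD ⇒ CB·A·CD·CB·A·CD·CB·CD
    A ↦ CB
    C ↦ A
    D ↦ CD
  step 2 ⇒ step 3: CDCDCB ⇒ A·CD·A·CD·A·D
    B ↦ D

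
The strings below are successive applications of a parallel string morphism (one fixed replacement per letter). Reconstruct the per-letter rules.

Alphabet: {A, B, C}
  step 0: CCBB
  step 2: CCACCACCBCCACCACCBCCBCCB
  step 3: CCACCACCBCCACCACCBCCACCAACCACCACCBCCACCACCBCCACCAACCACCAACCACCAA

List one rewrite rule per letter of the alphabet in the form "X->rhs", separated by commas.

A->CCB, B->A, C->CCA

  step 2 ⇒ step 3: CCACCACCBCCACCACCBCCBCCB ⇒ CCA·CCA·CCB·CCA·CCA·CCB·CCA·CCA·A·CCA·CCA·CCB·CCA·CCA·CCB·CCA·CCA·A·CCA·CCA·A·CCA·CCA·A
    A ↦ CCB
    B ↦ A
    C ↦ CCA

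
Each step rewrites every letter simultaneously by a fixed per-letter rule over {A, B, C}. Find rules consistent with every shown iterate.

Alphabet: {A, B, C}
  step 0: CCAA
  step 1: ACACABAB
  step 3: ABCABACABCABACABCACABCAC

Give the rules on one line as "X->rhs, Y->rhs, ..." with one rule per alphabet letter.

A->AB, B->C, C->AC

  step 0 ⇒ step 1: CCAA ⇒ AC·AC·AB·AB
    A ↦ AB
    C ↦ AC
    B ↦ C  (constrained at step 1)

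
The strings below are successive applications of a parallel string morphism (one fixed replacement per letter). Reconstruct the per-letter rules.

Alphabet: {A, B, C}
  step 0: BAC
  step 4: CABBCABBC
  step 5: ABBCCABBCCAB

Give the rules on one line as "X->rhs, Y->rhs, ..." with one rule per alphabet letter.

  step 4 ⇒ step 5: CABBCABBC ⇒ AB·B·C·C·AB·B·C·C·AB
    A ↦ B
    B ↦ C
    C ↦ AB

A->B, B->C, C->AB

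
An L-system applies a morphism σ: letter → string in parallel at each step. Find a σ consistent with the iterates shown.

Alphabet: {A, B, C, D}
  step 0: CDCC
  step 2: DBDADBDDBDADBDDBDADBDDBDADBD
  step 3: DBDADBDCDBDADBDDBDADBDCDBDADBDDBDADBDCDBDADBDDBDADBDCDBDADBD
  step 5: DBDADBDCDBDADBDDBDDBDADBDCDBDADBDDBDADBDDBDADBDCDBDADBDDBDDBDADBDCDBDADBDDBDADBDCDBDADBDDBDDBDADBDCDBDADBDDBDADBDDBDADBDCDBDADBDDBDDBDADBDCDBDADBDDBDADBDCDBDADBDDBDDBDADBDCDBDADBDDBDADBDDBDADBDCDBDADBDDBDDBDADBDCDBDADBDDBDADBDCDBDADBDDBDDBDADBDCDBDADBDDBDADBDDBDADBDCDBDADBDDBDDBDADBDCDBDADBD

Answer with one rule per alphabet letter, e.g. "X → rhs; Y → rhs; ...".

  step 2 ⇒ step 3: DBDADBDDBDADBDDBDADBDDBDADBD ⇒ DBD·A·DBD·C·DBD·A·DBD·DBD·A·DBD·C·DBD·A·DBD·DBD·A·DBD·C·DBD·A·DBD·DBD·A·DBD·C·DBD·A·DBD
    A ↦ C
    B ↦ A
    D ↦ DBD
    C ↦ DBD  (constrained at step 0)

A->C, B->A, C->DBD, D->DBD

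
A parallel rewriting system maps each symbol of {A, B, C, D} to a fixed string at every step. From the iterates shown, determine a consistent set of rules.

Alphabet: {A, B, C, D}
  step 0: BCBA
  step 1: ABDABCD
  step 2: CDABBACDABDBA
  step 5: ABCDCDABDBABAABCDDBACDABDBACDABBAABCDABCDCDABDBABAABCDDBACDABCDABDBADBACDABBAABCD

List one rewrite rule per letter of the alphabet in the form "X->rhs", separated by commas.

  step 1 ⇒ step 2: ABDABCD ⇒ CD·AB·BA·CD·AB·D·BA
    A ↦ CD
    B ↦ AB
    C ↦ D
    D ↦ BA

A->CD, B->AB, C->D, D->BA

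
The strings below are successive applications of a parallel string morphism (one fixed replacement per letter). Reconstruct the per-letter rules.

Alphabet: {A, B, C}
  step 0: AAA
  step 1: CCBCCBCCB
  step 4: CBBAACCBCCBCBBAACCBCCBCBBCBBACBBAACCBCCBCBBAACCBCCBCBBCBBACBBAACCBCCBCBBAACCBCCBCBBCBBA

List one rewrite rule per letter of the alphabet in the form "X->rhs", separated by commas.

A->CCB, B->A, C->CBB

  step 0 ⇒ step 1: AAA ⇒ CCB·CCB·CCB
    A ↦ CCB
    B ↦ A  (constrained at step 1)
    C ↦ CBB  (constrained at step 1)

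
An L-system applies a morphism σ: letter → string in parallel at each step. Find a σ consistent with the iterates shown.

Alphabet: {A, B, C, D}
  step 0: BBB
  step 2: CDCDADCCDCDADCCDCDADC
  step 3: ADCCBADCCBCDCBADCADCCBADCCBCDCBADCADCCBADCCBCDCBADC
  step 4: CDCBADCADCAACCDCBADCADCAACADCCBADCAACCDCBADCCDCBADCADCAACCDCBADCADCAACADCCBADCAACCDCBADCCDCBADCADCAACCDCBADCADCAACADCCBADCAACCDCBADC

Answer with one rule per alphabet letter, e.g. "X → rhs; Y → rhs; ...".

  step 3 ⇒ step 4: ADCCBADCCBCDCBADCADCCBADCCBCDCBADCADCCBADCCBCDCBADC ⇒ CD·CB·ADC·ADC·AAC·CD·CB·ADC·ADC·AAC·ADC·CB·ADC·AAC·CD·CB·ADC·CD·CB·ADC·ADC·AAC·CD·CB·ADC·ADC·AAC·ADC·CB·ADC·AAC·CD·CB·ADC·CD·CB·ADC·ADC·AAC·CD·CB·ADC·ADC·AAC·ADC·CB·ADC·AAC·CD·CB·ADC
    A ↦ CD
    B ↦ AAC
    C ↦ ADC
    D ↦ CB

A->CD, B->AAC, C->ADC, D->CB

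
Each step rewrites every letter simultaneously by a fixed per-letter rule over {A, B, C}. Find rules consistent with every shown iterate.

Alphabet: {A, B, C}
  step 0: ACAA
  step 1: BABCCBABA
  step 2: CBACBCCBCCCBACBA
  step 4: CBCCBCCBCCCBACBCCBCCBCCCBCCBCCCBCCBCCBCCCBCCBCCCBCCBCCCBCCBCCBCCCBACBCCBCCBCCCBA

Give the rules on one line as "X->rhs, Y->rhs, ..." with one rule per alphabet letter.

  step 1 ⇒ step 2: BABCCBABA ⇒ C·BA·C·BCC·BCC·C·BA·C·BA
    A ↦ BA
    B ↦ C
    C ↦ BCC

A->BA, B->C, C->BCC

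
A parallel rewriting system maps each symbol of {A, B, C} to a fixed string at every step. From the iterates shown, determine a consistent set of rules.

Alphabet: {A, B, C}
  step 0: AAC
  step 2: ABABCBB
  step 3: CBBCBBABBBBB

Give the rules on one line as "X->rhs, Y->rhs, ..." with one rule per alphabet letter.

  step 2 ⇒ step 3: ABABCBB ⇒ C·BB·C·BB·AB·BB·BB
    A ↦ C
    B ↦ BB
    C ↦ AB

A->C, B->BB, C->AB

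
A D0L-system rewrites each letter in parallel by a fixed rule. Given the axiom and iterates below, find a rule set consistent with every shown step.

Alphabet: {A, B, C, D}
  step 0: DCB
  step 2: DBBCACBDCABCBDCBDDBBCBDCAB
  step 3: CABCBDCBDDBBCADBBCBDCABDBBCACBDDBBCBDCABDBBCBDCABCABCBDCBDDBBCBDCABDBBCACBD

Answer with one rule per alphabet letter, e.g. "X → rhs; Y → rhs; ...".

A->CA, B->CBD, C->DBB, D->CAB

  step 2 ⇒ step 3: DBBCACBDCABCBDCBDDBBCBDCAB ⇒ CAB·CBD·CBD·DBB·CA·DBB·CBD·CAB·DBB·CA·CBD·DBB·CBD·CAB·DBB·CBD·CAB·CAB·CBD·CBD·DBB·CBD·CAB·DBB·CA·CBD
    A ↦ CA
    B ↦ CBD
    C ↦ DBB
    D ↦ CAB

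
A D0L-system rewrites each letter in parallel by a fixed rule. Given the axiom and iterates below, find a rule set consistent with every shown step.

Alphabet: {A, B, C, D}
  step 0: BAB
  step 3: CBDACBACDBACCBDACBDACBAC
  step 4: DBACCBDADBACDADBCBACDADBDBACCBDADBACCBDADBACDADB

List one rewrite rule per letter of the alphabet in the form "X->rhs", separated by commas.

A->DA, B->AC, C->DB, D->CB

  step 3 ⇒ step 4: CBDACBACDBACCBDACBDACBAC ⇒ DB·AC·CB·DA·DB·AC·DA·DB·CB·AC·DA·DB·DB·AC·CB·DA·DB·AC·CB·DA·DB·AC·DA·DB
    A ↦ DA
    B ↦ AC
    C ↦ DB
    D ↦ CB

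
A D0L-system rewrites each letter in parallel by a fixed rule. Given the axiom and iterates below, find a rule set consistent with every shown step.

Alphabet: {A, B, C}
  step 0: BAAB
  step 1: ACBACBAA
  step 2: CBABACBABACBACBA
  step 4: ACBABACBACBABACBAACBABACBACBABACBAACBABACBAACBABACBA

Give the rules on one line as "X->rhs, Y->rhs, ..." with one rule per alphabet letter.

  step 1 ⇒ step 2: ACBACBAA ⇒ CBA·B·A·CBA·B·A·CBA·CBA
    A ↦ CBA
    B ↦ A
    C ↦ B

A->CBA, B->A, C->B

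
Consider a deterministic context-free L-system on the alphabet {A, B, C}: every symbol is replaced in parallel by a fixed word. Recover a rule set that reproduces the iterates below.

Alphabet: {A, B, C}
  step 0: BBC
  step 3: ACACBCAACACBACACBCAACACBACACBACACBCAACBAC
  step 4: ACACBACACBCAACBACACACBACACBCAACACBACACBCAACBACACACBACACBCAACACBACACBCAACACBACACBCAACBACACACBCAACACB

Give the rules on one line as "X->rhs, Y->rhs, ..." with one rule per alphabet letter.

  step 3 ⇒ step 4: ACACBCAACACBACACBCAACACBACACBACACBCAACBAC ⇒ AC·ACB·AC·ACB·CA·ACB·AC·AC·ACB·AC·ACB·CA·AC·ACB·AC·ACB·CA·ACB·AC·AC·ACB·AC·ACB·CA·AC·ACB·AC·ACB·CA·AC·ACB·AC·ACB·CA·ACB·AC·AC·ACB·CA·AC·ACB
    A ↦ AC
    B ↦ CA
    C ↦ ACB

A->AC, B->CA, C->ACB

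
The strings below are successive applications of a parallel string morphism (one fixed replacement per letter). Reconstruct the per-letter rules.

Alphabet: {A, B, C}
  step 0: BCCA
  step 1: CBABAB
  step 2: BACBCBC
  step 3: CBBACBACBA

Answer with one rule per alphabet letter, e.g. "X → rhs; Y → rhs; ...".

A->B, B->C, C->BA

  step 2 ⇒ step 3: BACBCBC ⇒ C·B·BA·C·BA·C·BA
    A ↦ B
    B ↦ C
    C ↦ BA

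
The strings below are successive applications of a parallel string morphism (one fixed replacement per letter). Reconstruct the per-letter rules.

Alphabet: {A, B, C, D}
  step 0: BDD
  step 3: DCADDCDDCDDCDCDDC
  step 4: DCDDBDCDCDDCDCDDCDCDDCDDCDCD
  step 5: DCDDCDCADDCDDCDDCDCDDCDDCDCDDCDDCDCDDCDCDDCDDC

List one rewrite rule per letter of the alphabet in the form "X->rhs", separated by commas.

  step 4 ⇒ step 5: DCDDBDCDCDDCDCDDCDCDDCDDCDCD ⇒ DC·D·DC·DC·AD·DC·D·DC·D·DC·DC·D·DC·D·DC·DC·D·DC·D·DC·DC·D·DC·DC·D·DC·D·DC
    B ↦ AD
    C ↦ D
    D ↦ DC
  step 3 ⇒ step 4: DCADDCDDCDDCDCDDC ⇒ DC·D·DB·DC·DC·D·DC·DC·D·DC·DC·D·DC·D·DC·DC·D
    A ↦ DB

A->DB, B->AD, C->D, D->DC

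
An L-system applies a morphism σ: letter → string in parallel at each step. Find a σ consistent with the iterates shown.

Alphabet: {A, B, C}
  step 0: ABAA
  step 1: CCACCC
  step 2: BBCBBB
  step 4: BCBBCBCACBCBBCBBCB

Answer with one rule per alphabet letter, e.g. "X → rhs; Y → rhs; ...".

A->C, B->CAC, C->B

  step 1 ⇒ step 2: CCACCC ⇒ B·B·C·B·B·B
    A ↦ C
    C ↦ B
  step 0 ⇒ step 1: ABAA ⇒ C·CAC·C·C
    B ↦ CAC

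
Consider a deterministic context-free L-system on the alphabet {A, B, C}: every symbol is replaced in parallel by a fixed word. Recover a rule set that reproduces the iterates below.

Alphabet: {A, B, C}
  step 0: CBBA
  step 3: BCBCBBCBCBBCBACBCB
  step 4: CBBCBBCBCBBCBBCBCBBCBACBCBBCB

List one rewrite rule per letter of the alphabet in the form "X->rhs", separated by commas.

  step 3 ⇒ step 4: BCBCBBCBCBBCBACBCB ⇒ CB·B·CB·B·CB·CB·B·CB·B·CB·CB·B·CB·AC·B·CB·B·CB
    A ↦ AC
    B ↦ CB
    C ↦ B

A->AC, B->CB, C->B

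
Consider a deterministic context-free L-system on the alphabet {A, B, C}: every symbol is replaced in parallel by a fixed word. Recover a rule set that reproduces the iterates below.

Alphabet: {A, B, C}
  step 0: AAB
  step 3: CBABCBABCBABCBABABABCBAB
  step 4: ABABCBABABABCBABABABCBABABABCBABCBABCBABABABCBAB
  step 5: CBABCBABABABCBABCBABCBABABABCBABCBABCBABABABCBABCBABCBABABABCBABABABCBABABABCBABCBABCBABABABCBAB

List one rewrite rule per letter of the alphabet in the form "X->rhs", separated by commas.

  step 4 ⇒ step 5: ABABCBABABABCBABABABCBABABABCBABCBABCBABABABCBAB ⇒ CB·AB·CB·AB·AB·AB·CB·AB·CB·AB·CB·AB·AB·AB·CB·AB·CB·AB·CB·AB·AB·AB·CB·AB·CB·AB·CB·AB·AB·AB·CB·AB·AB·AB·CB·AB·AB·AB·CB·AB·CB·AB·CB·AB·AB·AB·CB·AB
    A ↦ CB
    B ↦ AB
    C ↦ AB

A->CB, B->AB, C->AB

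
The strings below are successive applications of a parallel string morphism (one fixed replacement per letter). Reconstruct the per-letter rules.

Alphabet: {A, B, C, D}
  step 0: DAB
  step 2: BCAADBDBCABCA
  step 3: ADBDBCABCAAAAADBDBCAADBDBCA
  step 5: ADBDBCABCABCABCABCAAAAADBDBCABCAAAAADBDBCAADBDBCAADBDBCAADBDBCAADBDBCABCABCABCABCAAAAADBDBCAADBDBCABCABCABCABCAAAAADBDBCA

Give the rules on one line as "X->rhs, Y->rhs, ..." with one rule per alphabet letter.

  step 2 ⇒ step 3: BCAADBDBCABCA ⇒ A·DBD·BCA·BCA·A·A·A·A·DBD·BCA·A·DBD·BCA
    A ↦ BCA
    B ↦ A
    C ↦ DBD
    D ↦ A

A->BCA, B->A, C->DBD, D->A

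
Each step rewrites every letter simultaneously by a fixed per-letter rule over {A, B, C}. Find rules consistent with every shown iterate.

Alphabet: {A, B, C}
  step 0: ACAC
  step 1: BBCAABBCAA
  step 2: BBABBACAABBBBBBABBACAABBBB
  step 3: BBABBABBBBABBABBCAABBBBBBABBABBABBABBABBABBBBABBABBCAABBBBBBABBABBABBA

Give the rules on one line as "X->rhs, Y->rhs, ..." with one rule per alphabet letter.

  step 2 ⇒ step 3: BBABBACAABBBBBBABBACAABBBB ⇒ BBA·BBA·BB·BBA·BBA·BB·CAA·BB·BB·BBA·BBA·BBA·BBA·BBA·BBA·BB·BBA·BBA·BB·CAA·BB·BB·BBA·BBA·BBA·BBA
    A ↦ BB
    B ↦ BBA
    C ↦ CAA

A->BB, B->BBA, C->CAA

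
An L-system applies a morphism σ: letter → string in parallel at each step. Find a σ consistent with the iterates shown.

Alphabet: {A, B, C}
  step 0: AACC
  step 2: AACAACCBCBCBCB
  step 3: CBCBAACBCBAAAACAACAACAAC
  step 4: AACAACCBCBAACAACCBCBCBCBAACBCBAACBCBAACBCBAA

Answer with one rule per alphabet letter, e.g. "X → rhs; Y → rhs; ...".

  step 3 ⇒ step 4: CBCBAACBCBAAAACAACAACAAC ⇒ AA·C·AA·C·CB·CB·AA·C·AA·C·CB·CB·CB·CB·AA·CB·CB·AA·CB·CB·AA·CB·CB·AA
    A ↦ CB
    B ↦ C
    C ↦ AA

A->CB, B->C, C->AA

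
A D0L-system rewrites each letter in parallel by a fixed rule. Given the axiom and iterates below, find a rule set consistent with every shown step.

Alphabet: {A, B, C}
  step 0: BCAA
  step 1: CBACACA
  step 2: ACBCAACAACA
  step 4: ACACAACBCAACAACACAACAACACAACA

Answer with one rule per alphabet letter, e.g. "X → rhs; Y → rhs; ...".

A->CA, B->CB, C->A

  step 1 ⇒ step 2: CBACACA ⇒ A·CB·CA·A·CA·A·CA
    A ↦ CA
    B ↦ CB
    C ↦ A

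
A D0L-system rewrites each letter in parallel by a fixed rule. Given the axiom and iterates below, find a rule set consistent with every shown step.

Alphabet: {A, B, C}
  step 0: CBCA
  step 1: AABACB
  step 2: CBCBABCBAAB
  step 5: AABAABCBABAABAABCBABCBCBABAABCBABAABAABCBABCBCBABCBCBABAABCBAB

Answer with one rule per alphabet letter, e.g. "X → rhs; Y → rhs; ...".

  step 1 ⇒ step 2: AABACB ⇒ CB·CB·AB·CB·A·AB
    A ↦ CB
    B ↦ AB
    C ↦ A

A->CB, B->AB, C->A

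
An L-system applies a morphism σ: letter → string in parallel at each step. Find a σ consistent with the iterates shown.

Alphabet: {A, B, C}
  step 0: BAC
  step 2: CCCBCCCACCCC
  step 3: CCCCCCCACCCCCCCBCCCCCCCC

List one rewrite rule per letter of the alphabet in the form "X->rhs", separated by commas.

  step 2 ⇒ step 3: CCCBCCCACCCC ⇒ CC·CC·CC·CA·CC·CC·CC·CB·CC·CC·CC·CC
    A ↦ CB
    B ↦ CA
    C ↦ CC

A->CB, B->CA, C->CC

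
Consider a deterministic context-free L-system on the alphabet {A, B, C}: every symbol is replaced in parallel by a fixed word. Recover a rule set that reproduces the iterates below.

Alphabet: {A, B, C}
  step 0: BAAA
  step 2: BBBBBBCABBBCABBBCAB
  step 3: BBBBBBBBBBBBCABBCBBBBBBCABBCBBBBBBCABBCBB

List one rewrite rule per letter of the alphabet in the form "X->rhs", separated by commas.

  step 2 ⇒ step 3: BBBBBBCABBBCABBBCAB ⇒ BB·BB·BB·BB·BB·BB·CAB·BC·BB·BB·BB·CAB·BC·BB·BB·BB·CAB·BC·BB
    A ↦ BC
    B ↦ BB
    C ↦ CAB

A->BC, B->BB, C->CAB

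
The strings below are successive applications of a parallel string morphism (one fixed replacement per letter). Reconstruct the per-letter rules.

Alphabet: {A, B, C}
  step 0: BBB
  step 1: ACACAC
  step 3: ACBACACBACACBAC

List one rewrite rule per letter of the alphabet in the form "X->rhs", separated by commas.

A->BC, B->AC, C->B

  step 0 ⇒ step 1: BBB ⇒ AC·AC·AC
    B ↦ AC
    A ↦ BC  (constrained at step 1)
    C ↦ B  (constrained at step 1)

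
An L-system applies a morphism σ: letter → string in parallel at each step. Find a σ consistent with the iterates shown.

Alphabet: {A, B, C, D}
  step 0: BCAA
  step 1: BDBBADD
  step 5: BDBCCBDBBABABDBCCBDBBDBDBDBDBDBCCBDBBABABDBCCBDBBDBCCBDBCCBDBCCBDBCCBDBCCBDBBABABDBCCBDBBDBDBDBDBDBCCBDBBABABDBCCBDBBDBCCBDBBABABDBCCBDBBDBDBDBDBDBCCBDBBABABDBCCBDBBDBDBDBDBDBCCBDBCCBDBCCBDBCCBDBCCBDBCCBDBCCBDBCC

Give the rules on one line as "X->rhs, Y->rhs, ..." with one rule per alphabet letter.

A->D, B->BDB, C->BA, D->CC

  step 0 ⇒ step 1: BCAA ⇒ BDB·BA·D·D
    A ↦ D
    B ↦ BDB
    C ↦ BA
    D ↦ CC  (constrained at step 1)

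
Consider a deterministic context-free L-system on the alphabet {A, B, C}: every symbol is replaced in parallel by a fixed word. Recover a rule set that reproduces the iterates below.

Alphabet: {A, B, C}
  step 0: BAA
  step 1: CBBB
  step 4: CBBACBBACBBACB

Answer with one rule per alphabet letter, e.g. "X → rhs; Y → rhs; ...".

  step 0 ⇒ step 1: BAA ⇒ CB·B·B
    A ↦ B
    B ↦ CB
    C ↦ A  (constrained at step 1)

A->B, B->CB, C->A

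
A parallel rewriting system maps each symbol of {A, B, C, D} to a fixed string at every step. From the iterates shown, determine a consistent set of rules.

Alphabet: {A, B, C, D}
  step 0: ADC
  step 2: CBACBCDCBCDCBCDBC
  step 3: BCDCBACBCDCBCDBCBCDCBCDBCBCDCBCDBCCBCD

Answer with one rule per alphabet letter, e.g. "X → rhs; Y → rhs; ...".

A->BAC, B->C, C->BCD, D->BC

  step 2 ⇒ step 3: CBACBCDCBCDCBCDBC ⇒ BCD·C·BAC·BCD·C·BCD·BC·BCD·C·BCD·BC·BCD·C·BCD·BC·C·BCD
    A ↦ BAC
    B ↦ C
    C ↦ BCD
    D ↦ BC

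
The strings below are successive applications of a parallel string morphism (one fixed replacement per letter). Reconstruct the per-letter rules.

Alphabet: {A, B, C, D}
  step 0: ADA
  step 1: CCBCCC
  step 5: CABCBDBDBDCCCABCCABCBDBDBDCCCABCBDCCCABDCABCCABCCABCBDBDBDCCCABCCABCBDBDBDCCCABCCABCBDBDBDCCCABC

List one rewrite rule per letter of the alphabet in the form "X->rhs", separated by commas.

A->CC, B->CA, C->BD, D->BC

  step 0 ⇒ step 1: ADA ⇒ CC·BC·CC
    A ↦ CC
    D ↦ BC
    B ↦ CA  (constrained at step 1)
    C ↦ BD  (constrained at step 1)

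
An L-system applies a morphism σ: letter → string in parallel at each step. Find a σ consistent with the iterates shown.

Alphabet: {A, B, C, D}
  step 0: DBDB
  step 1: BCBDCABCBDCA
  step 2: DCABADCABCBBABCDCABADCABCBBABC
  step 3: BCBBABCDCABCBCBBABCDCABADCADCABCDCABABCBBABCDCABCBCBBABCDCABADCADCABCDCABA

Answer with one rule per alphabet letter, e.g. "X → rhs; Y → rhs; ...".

A->BC, B->DCA, C->BA, D->BCB

  step 2 ⇒ step 3: DCABADCABCBBABCDCABADCABCBBABC ⇒ BCB·BA·BC·DCA·BC·BCB·BA·BC·DCA·BA·DCA·DCA·BC·DCA·BA·BCB·BA·BC·DCA·BC·BCB·BA·BC·DCA·BA·DCA·DCA·BC·DCA·BA
    A ↦ BC
    B ↦ DCA
    C ↦ BA
    D ↦ BCB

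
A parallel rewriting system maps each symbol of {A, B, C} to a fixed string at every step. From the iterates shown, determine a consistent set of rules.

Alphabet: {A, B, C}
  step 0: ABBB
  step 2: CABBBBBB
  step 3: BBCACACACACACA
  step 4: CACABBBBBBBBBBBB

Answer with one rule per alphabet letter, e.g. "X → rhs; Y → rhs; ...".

  step 3 ⇒ step 4: BBCACACACACACA ⇒ CA·CA·B·B·B·B·B·B·B·B·B·B·B·B
    A ↦ B
    B ↦ CA
    C ↦ B

A->B, B->CA, C->B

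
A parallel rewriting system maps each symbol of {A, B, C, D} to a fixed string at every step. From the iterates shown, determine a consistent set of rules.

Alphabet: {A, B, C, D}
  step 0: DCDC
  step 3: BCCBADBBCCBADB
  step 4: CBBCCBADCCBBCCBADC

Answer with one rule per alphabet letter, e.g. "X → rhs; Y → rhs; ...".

A->CB, B->C, C->B, D->AD

  step 3 ⇒ step 4: BCCBADBBCCBADB ⇒ C·B·B·C·CB·AD·C·C·B·B·C·CB·AD·C
    A ↦ CB
    B ↦ C
    C ↦ B
    D ↦ AD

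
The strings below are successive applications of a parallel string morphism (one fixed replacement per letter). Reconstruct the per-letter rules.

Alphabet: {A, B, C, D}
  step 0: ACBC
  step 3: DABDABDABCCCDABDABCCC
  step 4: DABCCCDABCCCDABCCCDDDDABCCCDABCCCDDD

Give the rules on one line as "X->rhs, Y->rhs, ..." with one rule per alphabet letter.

A->CC, B->C, C->D, D->DAB

  step 3 ⇒ step 4: DABDABDABCCCDABDABCCC ⇒ DAB·CC·C·DAB·CC·C·DAB·CC·C·D·D·D·DAB·CC·C·DAB·CC·C·D·D·D
    A ↦ CC
    B ↦ C
    C ↦ D
    D ↦ DAB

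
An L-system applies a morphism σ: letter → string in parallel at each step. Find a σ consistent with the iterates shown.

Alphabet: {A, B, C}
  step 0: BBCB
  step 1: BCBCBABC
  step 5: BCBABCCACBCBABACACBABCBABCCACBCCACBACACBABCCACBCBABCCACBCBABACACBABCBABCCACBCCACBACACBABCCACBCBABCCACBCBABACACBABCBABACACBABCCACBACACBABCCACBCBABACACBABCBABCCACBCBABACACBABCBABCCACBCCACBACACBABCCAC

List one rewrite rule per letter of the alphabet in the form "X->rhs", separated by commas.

  step 0 ⇒ step 1: BBCB ⇒ BC·BC·BA·BC
    B ↦ BC
    C ↦ BA
    A ↦ CAC  (constrained at step 1)

A->CAC, B->BC, C->BA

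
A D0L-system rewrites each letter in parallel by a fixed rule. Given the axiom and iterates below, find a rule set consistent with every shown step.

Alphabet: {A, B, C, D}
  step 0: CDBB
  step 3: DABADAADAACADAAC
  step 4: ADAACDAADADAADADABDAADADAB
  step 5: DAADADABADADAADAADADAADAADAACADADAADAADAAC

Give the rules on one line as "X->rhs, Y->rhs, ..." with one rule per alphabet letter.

A->DA, B->AC, C->B, D->A

  step 4 ⇒ step 5: ADAACDAADADAADADABDAADADAB ⇒ DA·A·DA·DA·B·A·DA·DA·A·DA·A·DA·DA·A·DA·A·DA·AC·A·DA·DA·A·DA·A·DA·AC
    A ↦ DA
    B ↦ AC
    C ↦ B
    D ↦ A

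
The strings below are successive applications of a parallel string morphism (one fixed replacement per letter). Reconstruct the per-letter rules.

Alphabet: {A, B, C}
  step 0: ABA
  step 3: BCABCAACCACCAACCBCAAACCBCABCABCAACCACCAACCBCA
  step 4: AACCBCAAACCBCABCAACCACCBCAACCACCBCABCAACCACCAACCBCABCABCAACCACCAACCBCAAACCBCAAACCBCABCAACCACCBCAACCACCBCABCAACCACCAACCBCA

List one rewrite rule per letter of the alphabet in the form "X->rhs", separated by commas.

A->BCA, B->A, C->ACC

  step 3 ⇒ step 4: BCABCAACCACCAACCBCAAACCBCABCABCAACCACCAACCBCA ⇒ A·ACC·BCA·A·ACC·BCA·BCA·ACC·ACC·BCA·ACC·ACC·BCA·BCA·ACC·ACC·A·ACC·BCA·BCA·BCA·ACC·ACC·A·ACC·BCA·A·ACC·BCA·A·ACC·BCA·BCA·ACC·ACC·BCA·ACC·ACC·BCA·BCA·ACC·ACC·A·ACC·BCA
    A ↦ BCA
    B ↦ A
    C ↦ ACC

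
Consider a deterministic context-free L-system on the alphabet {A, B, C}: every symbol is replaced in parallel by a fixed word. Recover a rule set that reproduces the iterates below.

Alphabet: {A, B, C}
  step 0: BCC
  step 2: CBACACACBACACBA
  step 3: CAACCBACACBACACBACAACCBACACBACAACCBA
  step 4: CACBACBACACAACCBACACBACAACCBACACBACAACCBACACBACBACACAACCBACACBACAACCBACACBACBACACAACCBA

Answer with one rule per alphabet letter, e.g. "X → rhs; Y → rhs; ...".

A->CBA, B->AC, C->CA

  step 3 ⇒ step 4: CAACCBACACBACACBACAACCBACACBACAACCBA ⇒ CA·CBA·CBA·CA·CA·AC·CBA·CA·CBA·CA·AC·CBA·CA·CBA·CA·AC·CBA·CA·CBA·CBA·CA·CA·AC·CBA·CA·CBA·CA·AC·CBA·CA·CBA·CBA·CA·CA·AC·CBA
    A ↦ CBA
    B ↦ AC
    C ↦ CA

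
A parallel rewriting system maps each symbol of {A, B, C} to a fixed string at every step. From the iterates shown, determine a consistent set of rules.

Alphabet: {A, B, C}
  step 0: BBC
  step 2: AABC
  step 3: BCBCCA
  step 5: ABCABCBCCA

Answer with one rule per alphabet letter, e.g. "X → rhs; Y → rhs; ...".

A->BC, B->C, C->A

  step 2 ⇒ step 3: AABC ⇒ BC·BC·C·A
    A ↦ BC
    B ↦ C
    C ↦ A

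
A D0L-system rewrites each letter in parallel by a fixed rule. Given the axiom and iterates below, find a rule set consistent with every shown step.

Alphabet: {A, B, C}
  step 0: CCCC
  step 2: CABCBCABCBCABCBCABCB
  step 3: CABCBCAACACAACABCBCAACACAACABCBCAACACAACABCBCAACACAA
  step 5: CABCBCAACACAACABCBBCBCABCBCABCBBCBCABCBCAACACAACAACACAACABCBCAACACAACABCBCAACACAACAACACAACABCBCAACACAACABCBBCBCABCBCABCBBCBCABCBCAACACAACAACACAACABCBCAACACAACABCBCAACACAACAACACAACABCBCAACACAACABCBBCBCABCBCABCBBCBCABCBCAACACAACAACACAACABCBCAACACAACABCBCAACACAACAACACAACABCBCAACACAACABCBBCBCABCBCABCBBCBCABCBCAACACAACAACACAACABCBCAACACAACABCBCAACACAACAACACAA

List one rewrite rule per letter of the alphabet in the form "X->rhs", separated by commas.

A->BCB, B->CAA, C->CA

  step 2 ⇒ step 3: CABCBCABCBCABCBCABCB ⇒ CA·BCB·CAA·CA·CAA·CA·BCB·CAA·CA·CAA·CA·BCB·CAA·CA·CAA·CA·BCB·CAA·CA·CAA
    A ↦ BCB
    B ↦ CAA
    C ↦ CA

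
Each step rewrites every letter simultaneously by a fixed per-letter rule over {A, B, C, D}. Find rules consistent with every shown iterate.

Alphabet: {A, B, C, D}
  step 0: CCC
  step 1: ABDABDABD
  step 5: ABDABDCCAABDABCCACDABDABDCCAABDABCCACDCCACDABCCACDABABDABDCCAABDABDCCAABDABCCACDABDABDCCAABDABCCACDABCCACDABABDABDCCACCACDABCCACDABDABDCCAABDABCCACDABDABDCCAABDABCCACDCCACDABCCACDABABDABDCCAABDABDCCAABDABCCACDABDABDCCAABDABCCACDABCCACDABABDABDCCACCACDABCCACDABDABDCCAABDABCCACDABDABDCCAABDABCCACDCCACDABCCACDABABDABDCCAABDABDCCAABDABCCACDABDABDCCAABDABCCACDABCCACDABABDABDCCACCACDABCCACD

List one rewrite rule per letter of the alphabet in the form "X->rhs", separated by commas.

  step 0 ⇒ step 1: CCC ⇒ ABD·ABD·ABD
    C ↦ ABD
    A ↦ CCA  (constrained at step 1)
    B ↦ CD  (constrained at step 1)
    D ↦ AB  (constrained at step 1)

A->CCA, B->CD, C->ABD, D->AB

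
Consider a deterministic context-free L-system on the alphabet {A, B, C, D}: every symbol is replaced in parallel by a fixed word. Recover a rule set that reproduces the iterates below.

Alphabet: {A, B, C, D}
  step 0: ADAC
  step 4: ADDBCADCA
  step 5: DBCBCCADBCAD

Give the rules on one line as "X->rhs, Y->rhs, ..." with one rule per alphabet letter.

  step 4 ⇒ step 5: ADDBCADCA ⇒ D·BC·BC·C·A·D·BC·A·D
    A ↦ D
    B ↦ C
    C ↦ A
    D ↦ BC

A->D, B->C, C->A, D->BC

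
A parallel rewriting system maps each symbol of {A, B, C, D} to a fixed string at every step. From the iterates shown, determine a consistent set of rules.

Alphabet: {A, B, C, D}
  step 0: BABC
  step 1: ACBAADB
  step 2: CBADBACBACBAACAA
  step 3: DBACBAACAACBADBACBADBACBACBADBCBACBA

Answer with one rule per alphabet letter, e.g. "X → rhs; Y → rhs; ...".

  step 2 ⇒ step 3: CBADBACBACBAACAA ⇒ DB·A·CBA·ACA·A·CBA·DB·A·CBA·DB·A·CBA·CBA·DB·CBA·CBA
    A ↦ CBA
    B ↦ A
    C ↦ DB
    D ↦ ACA

A->CBA, B->A, C->DB, D->ACA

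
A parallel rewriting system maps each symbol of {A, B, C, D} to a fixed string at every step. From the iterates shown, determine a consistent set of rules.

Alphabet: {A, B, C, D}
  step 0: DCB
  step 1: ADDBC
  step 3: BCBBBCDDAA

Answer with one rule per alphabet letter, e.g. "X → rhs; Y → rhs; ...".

A->B, B->BC, C->DD, D->A

  step 0 ⇒ step 1: DCB ⇒ A·DD·BC
    B ↦ BC
    C ↦ DD
    D ↦ A
    A ↦ B  (constrained at step 1)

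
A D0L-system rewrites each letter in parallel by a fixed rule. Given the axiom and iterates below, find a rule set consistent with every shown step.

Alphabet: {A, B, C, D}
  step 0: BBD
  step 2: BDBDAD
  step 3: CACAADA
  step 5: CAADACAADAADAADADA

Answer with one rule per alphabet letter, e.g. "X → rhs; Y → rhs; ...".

A->AD, B->C, C->BD, D->A

  step 2 ⇒ step 3: BDBDAD ⇒ C·A·C·A·AD·A
    A ↦ AD
    B ↦ C
    D ↦ A
    C ↦ BD  (constrained at step 3)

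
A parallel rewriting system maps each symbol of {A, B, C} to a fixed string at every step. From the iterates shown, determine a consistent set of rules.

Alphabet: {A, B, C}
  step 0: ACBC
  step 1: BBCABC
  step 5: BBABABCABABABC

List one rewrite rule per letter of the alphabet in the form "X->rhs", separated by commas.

A->B, B->A, C->BC

  step 0 ⇒ step 1: ACBC ⇒ B·BC·A·BC
    A ↦ B
    B ↦ A
    C ↦ BC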